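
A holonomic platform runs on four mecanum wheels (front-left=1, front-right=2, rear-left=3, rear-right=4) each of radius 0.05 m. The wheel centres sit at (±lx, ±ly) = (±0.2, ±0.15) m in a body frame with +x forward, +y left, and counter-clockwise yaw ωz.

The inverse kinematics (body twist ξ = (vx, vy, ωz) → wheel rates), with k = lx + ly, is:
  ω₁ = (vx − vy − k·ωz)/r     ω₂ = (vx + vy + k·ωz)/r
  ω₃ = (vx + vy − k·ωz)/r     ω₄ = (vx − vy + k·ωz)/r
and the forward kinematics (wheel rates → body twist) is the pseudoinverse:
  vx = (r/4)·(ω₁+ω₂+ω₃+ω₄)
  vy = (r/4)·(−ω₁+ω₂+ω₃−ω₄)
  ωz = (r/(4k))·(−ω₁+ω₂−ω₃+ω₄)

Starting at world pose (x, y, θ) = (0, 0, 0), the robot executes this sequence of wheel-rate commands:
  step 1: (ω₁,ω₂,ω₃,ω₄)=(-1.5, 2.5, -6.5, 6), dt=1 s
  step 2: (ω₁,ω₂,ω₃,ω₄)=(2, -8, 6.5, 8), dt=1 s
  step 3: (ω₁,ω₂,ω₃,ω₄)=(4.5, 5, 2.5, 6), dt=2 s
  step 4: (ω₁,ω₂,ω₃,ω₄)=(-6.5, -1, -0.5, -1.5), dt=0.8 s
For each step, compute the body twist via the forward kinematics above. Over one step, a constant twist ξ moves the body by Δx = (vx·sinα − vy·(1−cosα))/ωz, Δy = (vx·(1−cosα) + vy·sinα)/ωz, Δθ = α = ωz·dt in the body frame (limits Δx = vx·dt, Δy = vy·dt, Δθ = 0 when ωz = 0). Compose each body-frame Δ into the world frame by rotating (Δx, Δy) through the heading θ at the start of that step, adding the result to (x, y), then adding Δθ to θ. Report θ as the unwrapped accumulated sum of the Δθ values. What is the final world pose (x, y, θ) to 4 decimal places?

step 1: ξ=(vx,vy,ωz)=(0.0063, -0.1063, 0.5893), dt=1.0 → body Δ=(0.0363, -0.0984, 0.5893) → world pose (0.0363, -0.0984, 0.5893)
step 2: ξ=(vx,vy,ωz)=(0.1063, -0.1438, -0.3036), dt=1.0 → body Δ=(0.0830, -0.1576, -0.3036) → world pose (0.1928, -0.1833, 0.2857)
step 3: ξ=(vx,vy,ωz)=(0.2250, -0.0375, 0.1429), dt=2.0 → body Δ=(0.4545, -0.0101, 0.2857) → world pose (0.6318, -0.0649, 0.5714)
step 4: ξ=(vx,vy,ωz)=(-0.1188, 0.0813, 0.1607), dt=0.8 → body Δ=(-0.0989, 0.0587, 0.1286) → world pose (0.5169, -0.0690, 0.7000)

(0.5169, -0.0690, 0.7000)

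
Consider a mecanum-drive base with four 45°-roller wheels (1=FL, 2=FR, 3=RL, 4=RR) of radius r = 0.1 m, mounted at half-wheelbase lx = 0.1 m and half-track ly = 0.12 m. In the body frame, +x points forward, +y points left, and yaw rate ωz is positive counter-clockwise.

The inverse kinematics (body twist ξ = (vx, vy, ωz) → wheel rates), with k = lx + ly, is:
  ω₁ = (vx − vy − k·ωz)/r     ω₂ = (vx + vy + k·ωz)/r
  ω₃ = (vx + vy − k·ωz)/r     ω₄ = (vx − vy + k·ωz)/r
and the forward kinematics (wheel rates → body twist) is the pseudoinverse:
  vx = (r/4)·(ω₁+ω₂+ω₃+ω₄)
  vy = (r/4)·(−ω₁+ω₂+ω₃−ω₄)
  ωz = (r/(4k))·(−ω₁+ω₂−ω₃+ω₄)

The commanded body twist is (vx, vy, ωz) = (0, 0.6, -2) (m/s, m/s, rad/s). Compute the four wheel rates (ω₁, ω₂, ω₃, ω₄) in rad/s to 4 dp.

(-1.6000, 1.6000, 10.4000, -10.4000)

k = lx + ly = 0.1 + 0.12 = 0.2200;  k·ωz = 0.2200·-2 = -0.4400
ω₁ (FL) = (vx − vy − k·ωz)/r = -0.1600/0.1 = -1.6000
ω₂ (FR) = (vx + vy + k·ωz)/r = 0.1600/0.1 = 1.6000
ω₃ (RL) = (vx + vy − k·ωz)/r = 1.0400/0.1 = 10.4000
ω₄ (RR) = (vx − vy + k·ωz)/r = -1.0400/0.1 = -10.4000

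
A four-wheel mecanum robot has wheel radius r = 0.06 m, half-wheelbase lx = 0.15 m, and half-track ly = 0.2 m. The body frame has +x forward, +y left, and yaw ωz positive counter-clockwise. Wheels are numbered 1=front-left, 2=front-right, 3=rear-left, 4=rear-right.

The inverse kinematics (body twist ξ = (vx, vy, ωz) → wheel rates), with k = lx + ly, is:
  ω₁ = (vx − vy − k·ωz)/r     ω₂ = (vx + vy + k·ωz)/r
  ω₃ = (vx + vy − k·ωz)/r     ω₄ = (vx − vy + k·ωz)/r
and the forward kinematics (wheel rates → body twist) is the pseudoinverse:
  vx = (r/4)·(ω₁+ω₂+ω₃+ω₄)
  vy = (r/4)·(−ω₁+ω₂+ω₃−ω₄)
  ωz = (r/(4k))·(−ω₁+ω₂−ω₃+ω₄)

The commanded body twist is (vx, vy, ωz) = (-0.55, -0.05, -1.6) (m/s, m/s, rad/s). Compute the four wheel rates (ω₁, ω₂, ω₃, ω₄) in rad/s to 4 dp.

k = lx + ly = 0.15 + 0.2 = 0.3500;  k·ωz = 0.3500·-1.6 = -0.5600
ω₁ (FL) = (vx − vy − k·ωz)/r = 0.0600/0.06 = 1.0000
ω₂ (FR) = (vx + vy + k·ωz)/r = -1.1600/0.06 = -19.3333
ω₃ (RL) = (vx + vy − k·ωz)/r = -0.0400/0.06 = -0.6667
ω₄ (RR) = (vx − vy + k·ωz)/r = -1.0600/0.06 = -17.6667

(1.0000, -19.3333, -0.6667, -17.6667)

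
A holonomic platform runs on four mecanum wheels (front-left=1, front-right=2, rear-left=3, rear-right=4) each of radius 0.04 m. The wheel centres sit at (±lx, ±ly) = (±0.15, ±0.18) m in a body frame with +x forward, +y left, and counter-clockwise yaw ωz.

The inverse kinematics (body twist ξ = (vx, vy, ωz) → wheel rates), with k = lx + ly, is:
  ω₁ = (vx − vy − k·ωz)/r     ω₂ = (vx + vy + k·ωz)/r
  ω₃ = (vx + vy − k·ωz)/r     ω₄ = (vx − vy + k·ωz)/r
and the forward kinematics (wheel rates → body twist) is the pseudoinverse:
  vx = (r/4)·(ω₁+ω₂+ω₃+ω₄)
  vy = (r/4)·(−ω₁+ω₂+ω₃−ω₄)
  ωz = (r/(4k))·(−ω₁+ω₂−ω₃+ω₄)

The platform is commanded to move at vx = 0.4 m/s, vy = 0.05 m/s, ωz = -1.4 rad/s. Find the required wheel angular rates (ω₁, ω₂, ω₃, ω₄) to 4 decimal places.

(20.3000, -0.3000, 22.8000, -2.8000)

k = lx + ly = 0.15 + 0.18 = 0.3300;  k·ωz = 0.3300·-1.4 = -0.4620
ω₁ (FL) = (vx − vy − k·ωz)/r = 0.8120/0.04 = 20.3000
ω₂ (FR) = (vx + vy + k·ωz)/r = -0.0120/0.04 = -0.3000
ω₃ (RL) = (vx + vy − k·ωz)/r = 0.9120/0.04 = 22.8000
ω₄ (RR) = (vx − vy + k·ωz)/r = -0.1120/0.04 = -2.8000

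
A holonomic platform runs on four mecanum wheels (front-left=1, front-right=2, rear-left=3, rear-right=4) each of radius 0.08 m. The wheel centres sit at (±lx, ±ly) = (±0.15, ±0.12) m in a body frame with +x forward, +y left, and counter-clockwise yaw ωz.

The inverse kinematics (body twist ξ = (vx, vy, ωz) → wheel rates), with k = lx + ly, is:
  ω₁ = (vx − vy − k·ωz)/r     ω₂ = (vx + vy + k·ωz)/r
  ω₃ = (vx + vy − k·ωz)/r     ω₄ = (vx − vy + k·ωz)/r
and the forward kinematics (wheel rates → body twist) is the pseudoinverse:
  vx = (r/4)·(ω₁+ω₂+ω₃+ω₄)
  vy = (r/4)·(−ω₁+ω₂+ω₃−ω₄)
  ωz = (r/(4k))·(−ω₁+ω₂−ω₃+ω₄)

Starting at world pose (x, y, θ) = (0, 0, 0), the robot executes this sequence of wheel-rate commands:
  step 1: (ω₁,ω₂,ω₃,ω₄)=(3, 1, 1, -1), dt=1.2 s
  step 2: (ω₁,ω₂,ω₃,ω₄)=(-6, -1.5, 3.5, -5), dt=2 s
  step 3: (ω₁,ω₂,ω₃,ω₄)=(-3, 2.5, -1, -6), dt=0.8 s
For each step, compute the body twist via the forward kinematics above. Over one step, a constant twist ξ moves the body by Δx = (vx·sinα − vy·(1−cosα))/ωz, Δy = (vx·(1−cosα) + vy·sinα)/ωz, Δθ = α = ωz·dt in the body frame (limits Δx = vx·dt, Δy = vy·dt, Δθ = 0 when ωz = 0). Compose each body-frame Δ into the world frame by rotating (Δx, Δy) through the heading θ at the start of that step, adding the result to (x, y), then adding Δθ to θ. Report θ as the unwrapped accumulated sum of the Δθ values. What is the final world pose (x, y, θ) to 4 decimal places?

step 1: ξ=(vx,vy,ωz)=(0.0800, 0.0000, -0.2963), dt=1.2 → body Δ=(0.0940, -0.0169, -0.3556) → world pose (0.0940, -0.0169, -0.3556)
step 2: ξ=(vx,vy,ωz)=(-0.1800, 0.2600, -0.2963), dt=2.0 → body Δ=(-0.1897, 0.5937, -0.5926) → world pose (0.1228, 0.6057, -0.9481)
step 3: ξ=(vx,vy,ωz)=(-0.1500, 0.2100, 0.0370), dt=0.8 → body Δ=(-0.1225, 0.1662, 0.0296) → world pose (0.1864, 0.8021, -0.9185)

(0.1864, 0.8021, -0.9185)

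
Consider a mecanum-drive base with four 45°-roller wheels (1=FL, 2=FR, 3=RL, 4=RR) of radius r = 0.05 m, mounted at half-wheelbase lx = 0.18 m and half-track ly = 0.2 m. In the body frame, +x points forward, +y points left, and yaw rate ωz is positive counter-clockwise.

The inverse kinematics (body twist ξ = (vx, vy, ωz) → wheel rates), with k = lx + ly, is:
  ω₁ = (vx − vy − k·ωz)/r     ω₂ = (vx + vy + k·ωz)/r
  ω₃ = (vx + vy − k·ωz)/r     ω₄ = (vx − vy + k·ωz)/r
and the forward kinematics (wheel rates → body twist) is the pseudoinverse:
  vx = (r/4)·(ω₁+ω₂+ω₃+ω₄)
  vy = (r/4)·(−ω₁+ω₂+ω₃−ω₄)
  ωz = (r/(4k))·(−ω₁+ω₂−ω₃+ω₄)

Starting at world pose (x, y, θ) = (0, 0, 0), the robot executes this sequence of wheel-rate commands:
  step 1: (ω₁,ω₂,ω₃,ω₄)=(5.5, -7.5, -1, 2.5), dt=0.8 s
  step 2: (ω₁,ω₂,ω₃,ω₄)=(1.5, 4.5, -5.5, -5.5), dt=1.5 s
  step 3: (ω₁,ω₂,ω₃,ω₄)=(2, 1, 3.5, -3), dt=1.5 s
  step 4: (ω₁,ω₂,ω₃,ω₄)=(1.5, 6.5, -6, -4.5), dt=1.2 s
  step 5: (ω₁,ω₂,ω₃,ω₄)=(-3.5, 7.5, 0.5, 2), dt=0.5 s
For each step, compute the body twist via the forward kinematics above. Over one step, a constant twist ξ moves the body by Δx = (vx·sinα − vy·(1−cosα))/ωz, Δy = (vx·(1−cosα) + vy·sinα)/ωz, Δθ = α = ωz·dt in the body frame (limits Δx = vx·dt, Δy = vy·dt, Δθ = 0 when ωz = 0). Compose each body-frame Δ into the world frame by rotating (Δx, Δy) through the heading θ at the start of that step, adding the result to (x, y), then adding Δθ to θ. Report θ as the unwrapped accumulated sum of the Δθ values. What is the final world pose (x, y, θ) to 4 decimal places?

step 1: ξ=(vx,vy,ωz)=(-0.0062, -0.2063, -0.3125), dt=0.8 → body Δ=(-0.0255, -0.1627, -0.2500) → world pose (-0.0255, -0.1627, -0.2500)
step 2: ξ=(vx,vy,ωz)=(-0.0625, 0.0375, 0.0987), dt=1.5 → body Δ=(-0.0976, 0.0491, 0.1480) → world pose (-0.1078, -0.0909, -0.1020)
step 3: ξ=(vx,vy,ωz)=(0.0437, 0.0688, -0.2467), dt=1.5 → body Δ=(0.0830, 0.0888, -0.3701) → world pose (-0.0162, -0.0111, -0.4720)
step 4: ξ=(vx,vy,ωz)=(-0.0313, 0.0437, 0.2138), dt=1.2 → body Δ=(-0.0438, 0.0471, 0.2566) → world pose (-0.0338, 0.0508, -0.2155)
step 5: ξ=(vx,vy,ωz)=(0.0813, 0.1188, 0.4112), dt=0.5 → body Δ=(0.0343, 0.0631, 0.2056) → world pose (0.0132, 0.1052, -0.0099)

(0.0132, 0.1052, -0.0099)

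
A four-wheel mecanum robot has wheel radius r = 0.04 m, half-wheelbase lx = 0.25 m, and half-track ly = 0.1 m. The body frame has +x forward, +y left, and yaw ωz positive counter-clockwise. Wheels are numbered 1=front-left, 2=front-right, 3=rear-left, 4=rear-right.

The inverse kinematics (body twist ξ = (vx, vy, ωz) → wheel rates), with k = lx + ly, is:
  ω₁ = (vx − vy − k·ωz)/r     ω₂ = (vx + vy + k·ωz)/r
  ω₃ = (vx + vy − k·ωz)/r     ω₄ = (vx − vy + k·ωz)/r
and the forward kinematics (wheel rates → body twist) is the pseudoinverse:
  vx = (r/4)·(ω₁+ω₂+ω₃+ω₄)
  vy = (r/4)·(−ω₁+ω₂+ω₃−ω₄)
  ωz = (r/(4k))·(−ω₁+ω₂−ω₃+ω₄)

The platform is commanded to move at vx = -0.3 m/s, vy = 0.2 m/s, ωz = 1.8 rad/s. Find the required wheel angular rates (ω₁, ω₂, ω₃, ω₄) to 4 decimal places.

(-28.2500, 13.2500, -18.2500, 3.2500)

k = lx + ly = 0.25 + 0.1 = 0.3500;  k·ωz = 0.3500·1.8 = 0.6300
ω₁ (FL) = (vx − vy − k·ωz)/r = -1.1300/0.04 = -28.2500
ω₂ (FR) = (vx + vy + k·ωz)/r = 0.5300/0.04 = 13.2500
ω₃ (RL) = (vx + vy − k·ωz)/r = -0.7300/0.04 = -18.2500
ω₄ (RR) = (vx − vy + k·ωz)/r = 0.1300/0.04 = 3.2500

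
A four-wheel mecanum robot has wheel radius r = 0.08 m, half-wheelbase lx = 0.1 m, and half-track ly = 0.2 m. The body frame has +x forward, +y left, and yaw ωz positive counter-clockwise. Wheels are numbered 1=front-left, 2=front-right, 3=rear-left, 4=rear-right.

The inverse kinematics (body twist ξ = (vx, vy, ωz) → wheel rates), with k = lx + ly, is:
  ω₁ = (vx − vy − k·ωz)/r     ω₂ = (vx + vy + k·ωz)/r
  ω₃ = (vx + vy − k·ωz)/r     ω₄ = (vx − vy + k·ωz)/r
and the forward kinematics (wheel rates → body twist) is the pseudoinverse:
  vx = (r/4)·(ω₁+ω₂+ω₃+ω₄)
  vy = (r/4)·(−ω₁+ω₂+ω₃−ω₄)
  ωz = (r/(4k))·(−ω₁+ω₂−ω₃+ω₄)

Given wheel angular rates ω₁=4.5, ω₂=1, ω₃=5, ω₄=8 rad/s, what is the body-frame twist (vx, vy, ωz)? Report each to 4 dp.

k = lx + ly = 0.1 + 0.2 = 0.3000
ω₁+ω₂+ω₃+ω₄ = 18.5000  →  vx = (0.08/4)·18.5000 = 0.3700
−ω₁+ω₂+ω₃−ω₄ = -6.5000  →  vy = (0.08/4)·-6.5000 = -0.1300
−ω₁+ω₂−ω₃+ω₄ = -0.5000  →  ωz = (0.08/1.2000)·-0.5000 = -0.0333

(0.3700, -0.1300, -0.0333)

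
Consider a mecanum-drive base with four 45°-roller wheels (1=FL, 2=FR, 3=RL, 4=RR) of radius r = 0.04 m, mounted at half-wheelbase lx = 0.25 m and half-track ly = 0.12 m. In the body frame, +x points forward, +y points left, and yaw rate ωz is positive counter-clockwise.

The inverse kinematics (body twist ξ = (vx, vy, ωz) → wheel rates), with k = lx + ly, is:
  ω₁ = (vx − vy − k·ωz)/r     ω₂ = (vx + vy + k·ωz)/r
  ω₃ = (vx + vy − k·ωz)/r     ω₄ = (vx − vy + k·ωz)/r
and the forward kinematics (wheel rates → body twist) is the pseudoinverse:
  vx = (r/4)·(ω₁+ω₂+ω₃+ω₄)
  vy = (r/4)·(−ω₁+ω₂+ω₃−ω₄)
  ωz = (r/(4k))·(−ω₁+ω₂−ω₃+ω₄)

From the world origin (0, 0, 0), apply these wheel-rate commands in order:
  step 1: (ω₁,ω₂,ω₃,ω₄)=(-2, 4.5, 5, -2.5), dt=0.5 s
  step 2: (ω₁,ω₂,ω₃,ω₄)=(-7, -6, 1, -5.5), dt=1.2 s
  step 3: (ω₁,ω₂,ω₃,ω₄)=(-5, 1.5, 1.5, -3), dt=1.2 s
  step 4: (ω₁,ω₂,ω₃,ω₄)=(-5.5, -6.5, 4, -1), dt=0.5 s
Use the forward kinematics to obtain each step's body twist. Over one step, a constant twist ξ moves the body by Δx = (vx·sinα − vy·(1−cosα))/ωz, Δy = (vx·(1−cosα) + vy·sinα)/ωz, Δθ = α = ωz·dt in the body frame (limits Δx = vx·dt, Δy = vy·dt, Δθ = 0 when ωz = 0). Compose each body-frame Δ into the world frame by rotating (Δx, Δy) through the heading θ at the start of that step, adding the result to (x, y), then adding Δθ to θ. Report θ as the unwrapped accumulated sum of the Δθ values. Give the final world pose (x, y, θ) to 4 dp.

step 1: ξ=(vx,vy,ωz)=(0.0500, 0.1400, -0.0270), dt=0.5 → body Δ=(0.0255, 0.0698, -0.0135) → world pose (0.0255, 0.0698, -0.0135)
step 2: ξ=(vx,vy,ωz)=(-0.1750, 0.0750, -0.1486), dt=1.2 → body Δ=(-0.2009, 0.1082, -0.1784) → world pose (-0.1739, 0.1807, -0.1919)
step 3: ξ=(vx,vy,ωz)=(-0.0500, 0.1100, 0.0541), dt=1.2 → body Δ=(-0.0642, 0.1300, 0.0649) → world pose (-0.2122, 0.3206, -0.1270)
step 4: ξ=(vx,vy,ωz)=(-0.0900, 0.0400, -0.1622), dt=0.5 → body Δ=(-0.0441, 0.0218, -0.0811) → world pose (-0.2532, 0.3478, -0.2081)

(-0.2532, 0.3478, -0.2081)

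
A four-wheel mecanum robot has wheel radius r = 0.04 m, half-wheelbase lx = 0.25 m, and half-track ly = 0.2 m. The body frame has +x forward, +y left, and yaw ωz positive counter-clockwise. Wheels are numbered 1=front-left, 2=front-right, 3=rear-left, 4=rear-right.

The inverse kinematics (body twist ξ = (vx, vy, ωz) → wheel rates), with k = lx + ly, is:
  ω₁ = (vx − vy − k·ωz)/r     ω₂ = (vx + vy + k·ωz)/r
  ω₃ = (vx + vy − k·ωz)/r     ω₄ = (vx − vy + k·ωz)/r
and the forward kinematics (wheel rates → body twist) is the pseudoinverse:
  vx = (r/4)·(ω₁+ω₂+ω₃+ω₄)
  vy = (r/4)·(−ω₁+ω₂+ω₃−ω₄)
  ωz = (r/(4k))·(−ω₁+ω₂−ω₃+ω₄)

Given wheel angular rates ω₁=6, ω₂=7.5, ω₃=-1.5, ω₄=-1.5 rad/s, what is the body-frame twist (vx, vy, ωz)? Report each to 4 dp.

(0.1050, 0.0150, 0.0333)

k = lx + ly = 0.25 + 0.2 = 0.4500
ω₁+ω₂+ω₃+ω₄ = 10.5000  →  vx = (0.04/4)·10.5000 = 0.1050
−ω₁+ω₂+ω₃−ω₄ = 1.5000  →  vy = (0.04/4)·1.5000 = 0.0150
−ω₁+ω₂−ω₃+ω₄ = 1.5000  →  ωz = (0.04/1.8000)·1.5000 = 0.0333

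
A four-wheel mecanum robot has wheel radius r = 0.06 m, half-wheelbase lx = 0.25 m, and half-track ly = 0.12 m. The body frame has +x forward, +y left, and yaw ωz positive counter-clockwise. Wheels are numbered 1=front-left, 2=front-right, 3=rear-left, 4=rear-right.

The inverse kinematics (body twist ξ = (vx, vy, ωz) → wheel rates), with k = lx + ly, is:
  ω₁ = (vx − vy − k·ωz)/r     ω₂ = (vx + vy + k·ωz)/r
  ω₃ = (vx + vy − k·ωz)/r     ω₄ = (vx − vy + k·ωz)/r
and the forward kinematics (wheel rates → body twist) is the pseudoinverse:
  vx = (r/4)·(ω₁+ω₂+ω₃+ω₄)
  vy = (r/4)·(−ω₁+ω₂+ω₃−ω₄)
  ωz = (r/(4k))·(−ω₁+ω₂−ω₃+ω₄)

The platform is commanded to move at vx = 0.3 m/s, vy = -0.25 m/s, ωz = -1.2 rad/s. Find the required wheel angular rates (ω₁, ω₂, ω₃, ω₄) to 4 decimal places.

(16.5667, -6.5667, 8.2333, 1.7667)

k = lx + ly = 0.25 + 0.12 = 0.3700;  k·ωz = 0.3700·-1.2 = -0.4440
ω₁ (FL) = (vx − vy − k·ωz)/r = 0.9940/0.06 = 16.5667
ω₂ (FR) = (vx + vy + k·ωz)/r = -0.3940/0.06 = -6.5667
ω₃ (RL) = (vx + vy − k·ωz)/r = 0.4940/0.06 = 8.2333
ω₄ (RR) = (vx − vy + k·ωz)/r = 0.1060/0.06 = 1.7667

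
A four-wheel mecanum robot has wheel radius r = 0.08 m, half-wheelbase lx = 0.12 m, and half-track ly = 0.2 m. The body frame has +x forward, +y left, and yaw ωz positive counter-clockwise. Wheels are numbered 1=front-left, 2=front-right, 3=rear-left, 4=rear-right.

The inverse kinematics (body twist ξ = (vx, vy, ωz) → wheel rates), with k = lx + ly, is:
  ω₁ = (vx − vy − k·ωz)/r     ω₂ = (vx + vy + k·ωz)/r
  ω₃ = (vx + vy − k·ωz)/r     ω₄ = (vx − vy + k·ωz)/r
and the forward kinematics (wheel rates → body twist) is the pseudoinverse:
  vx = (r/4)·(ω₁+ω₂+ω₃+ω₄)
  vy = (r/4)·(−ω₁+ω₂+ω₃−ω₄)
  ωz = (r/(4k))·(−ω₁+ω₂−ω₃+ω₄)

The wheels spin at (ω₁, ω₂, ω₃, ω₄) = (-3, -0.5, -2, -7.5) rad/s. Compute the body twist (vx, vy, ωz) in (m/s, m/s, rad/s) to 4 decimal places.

(-0.2600, 0.1600, -0.1875)

k = lx + ly = 0.12 + 0.2 = 0.3200
ω₁+ω₂+ω₃+ω₄ = -13.0000  →  vx = (0.08/4)·-13.0000 = -0.2600
−ω₁+ω₂+ω₃−ω₄ = 8.0000  →  vy = (0.08/4)·8.0000 = 0.1600
−ω₁+ω₂−ω₃+ω₄ = -3.0000  →  ωz = (0.08/1.2800)·-3.0000 = -0.1875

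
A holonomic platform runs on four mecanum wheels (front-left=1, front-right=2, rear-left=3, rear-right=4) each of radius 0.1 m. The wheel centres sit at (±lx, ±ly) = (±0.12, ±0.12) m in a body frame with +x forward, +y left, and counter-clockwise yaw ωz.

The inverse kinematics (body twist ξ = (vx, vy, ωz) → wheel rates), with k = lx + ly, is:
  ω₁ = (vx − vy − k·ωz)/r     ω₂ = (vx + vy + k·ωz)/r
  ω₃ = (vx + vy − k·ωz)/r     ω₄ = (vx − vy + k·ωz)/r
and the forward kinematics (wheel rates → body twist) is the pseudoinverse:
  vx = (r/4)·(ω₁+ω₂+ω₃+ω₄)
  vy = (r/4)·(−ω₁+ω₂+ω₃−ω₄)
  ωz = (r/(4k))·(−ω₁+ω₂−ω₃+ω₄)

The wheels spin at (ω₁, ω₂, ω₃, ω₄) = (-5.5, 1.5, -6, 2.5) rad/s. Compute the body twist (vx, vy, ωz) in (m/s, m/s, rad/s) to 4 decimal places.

(-0.1875, -0.0375, 1.6146)

k = lx + ly = 0.12 + 0.12 = 0.2400
ω₁+ω₂+ω₃+ω₄ = -7.5000  →  vx = (0.1/4)·-7.5000 = -0.1875
−ω₁+ω₂+ω₃−ω₄ = -1.5000  →  vy = (0.1/4)·-1.5000 = -0.0375
−ω₁+ω₂−ω₃+ω₄ = 15.5000  →  ωz = (0.1/0.9600)·15.5000 = 1.6146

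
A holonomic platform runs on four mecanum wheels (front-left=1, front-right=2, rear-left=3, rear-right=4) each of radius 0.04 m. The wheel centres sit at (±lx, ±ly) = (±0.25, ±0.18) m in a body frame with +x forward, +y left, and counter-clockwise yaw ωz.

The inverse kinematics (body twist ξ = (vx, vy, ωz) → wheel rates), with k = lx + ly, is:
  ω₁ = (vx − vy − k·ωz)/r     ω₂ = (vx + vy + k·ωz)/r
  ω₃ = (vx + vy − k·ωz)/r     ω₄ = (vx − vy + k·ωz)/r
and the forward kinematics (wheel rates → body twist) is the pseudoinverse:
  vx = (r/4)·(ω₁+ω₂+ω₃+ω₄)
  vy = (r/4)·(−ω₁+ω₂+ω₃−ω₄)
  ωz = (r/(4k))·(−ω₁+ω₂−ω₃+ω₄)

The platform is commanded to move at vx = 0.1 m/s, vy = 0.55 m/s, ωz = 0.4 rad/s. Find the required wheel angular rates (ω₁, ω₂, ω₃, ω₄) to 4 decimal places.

k = lx + ly = 0.25 + 0.18 = 0.4300;  k·ωz = 0.4300·0.4 = 0.1720
ω₁ (FL) = (vx − vy − k·ωz)/r = -0.6220/0.04 = -15.5500
ω₂ (FR) = (vx + vy + k·ωz)/r = 0.8220/0.04 = 20.5500
ω₃ (RL) = (vx + vy − k·ωz)/r = 0.4780/0.04 = 11.9500
ω₄ (RR) = (vx − vy + k·ωz)/r = -0.2780/0.04 = -6.9500

(-15.5500, 20.5500, 11.9500, -6.9500)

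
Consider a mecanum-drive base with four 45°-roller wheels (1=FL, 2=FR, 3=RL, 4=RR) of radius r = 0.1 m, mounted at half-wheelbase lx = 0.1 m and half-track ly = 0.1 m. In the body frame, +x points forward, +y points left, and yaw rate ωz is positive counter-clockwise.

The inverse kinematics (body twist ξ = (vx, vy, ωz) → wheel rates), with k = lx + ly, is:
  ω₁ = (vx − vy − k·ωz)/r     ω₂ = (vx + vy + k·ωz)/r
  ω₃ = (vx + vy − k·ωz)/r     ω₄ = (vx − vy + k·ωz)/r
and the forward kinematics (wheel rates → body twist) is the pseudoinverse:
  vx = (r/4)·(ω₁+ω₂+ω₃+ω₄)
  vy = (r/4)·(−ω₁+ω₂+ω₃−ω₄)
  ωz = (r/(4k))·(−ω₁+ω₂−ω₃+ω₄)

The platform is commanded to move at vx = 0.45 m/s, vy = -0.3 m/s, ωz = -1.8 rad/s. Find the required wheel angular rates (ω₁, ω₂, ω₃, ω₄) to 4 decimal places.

k = lx + ly = 0.1 + 0.1 = 0.2000;  k·ωz = 0.2000·-1.8 = -0.3600
ω₁ (FL) = (vx − vy − k·ωz)/r = 1.1100/0.1 = 11.1000
ω₂ (FR) = (vx + vy + k·ωz)/r = -0.2100/0.1 = -2.1000
ω₃ (RL) = (vx + vy − k·ωz)/r = 0.5100/0.1 = 5.1000
ω₄ (RR) = (vx − vy + k·ωz)/r = 0.3900/0.1 = 3.9000

(11.1000, -2.1000, 5.1000, 3.9000)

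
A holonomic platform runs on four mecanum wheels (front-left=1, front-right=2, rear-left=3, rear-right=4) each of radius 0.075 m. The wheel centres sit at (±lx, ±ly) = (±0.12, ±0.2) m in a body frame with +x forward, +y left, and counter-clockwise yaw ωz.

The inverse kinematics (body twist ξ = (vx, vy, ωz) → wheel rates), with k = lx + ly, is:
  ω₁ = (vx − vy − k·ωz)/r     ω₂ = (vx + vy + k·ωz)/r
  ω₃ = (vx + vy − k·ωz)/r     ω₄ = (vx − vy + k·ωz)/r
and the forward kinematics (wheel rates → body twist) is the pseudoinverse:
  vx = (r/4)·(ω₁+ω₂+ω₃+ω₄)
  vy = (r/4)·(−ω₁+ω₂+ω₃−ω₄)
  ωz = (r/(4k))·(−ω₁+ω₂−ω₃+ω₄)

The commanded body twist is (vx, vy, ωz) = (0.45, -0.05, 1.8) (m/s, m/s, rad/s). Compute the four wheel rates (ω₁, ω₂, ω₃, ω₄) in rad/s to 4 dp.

(-1.0133, 13.0133, -2.3467, 14.3467)

k = lx + ly = 0.12 + 0.2 = 0.3200;  k·ωz = 0.3200·1.8 = 0.5760
ω₁ (FL) = (vx − vy − k·ωz)/r = -0.0760/0.075 = -1.0133
ω₂ (FR) = (vx + vy + k·ωz)/r = 0.9760/0.075 = 13.0133
ω₃ (RL) = (vx + vy − k·ωz)/r = -0.1760/0.075 = -2.3467
ω₄ (RR) = (vx − vy + k·ωz)/r = 1.0760/0.075 = 14.3467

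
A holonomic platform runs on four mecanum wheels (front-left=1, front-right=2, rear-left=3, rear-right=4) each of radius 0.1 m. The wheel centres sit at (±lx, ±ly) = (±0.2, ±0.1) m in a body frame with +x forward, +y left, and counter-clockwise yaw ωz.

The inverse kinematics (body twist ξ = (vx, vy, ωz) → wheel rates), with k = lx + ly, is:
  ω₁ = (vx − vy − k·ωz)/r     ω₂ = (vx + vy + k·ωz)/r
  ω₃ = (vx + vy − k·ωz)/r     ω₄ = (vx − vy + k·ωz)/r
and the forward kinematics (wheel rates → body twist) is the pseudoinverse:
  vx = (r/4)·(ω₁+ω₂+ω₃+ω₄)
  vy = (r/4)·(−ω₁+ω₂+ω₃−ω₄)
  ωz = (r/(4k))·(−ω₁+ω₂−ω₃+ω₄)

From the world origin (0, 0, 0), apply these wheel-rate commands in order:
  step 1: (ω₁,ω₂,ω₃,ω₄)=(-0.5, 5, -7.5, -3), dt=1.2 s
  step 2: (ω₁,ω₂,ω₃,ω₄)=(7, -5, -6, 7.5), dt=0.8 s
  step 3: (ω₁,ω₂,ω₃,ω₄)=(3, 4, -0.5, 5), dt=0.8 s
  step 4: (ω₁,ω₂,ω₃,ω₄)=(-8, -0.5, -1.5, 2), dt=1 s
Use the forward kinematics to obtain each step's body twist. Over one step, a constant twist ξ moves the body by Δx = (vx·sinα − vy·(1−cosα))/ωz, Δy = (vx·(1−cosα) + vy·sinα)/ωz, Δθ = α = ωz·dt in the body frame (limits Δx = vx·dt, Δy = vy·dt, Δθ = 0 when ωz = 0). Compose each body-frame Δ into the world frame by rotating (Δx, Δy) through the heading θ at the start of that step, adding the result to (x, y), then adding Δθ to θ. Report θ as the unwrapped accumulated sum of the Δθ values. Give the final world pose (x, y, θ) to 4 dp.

step 1: ξ=(vx,vy,ωz)=(-0.1500, 0.0250, 0.8333), dt=1.2 → body Δ=(-0.1653, -0.0575, 1.0000) → world pose (-0.1653, -0.0575, 1.0000)
step 2: ξ=(vx,vy,ωz)=(0.0875, -0.6375, 0.1250), dt=0.8 → body Δ=(0.0954, -0.5057, 0.1000) → world pose (0.3118, -0.2505, 1.1000)
step 3: ξ=(vx,vy,ωz)=(0.2875, -0.1125, 0.5417), dt=0.8 → body Δ=(0.2421, -0.0382, 0.4333) → world pose (0.4556, -0.0520, 1.5333)
step 4: ξ=(vx,vy,ωz)=(-0.2000, 0.1000, 0.9167), dt=1.0 → body Δ=(-0.2159, 0.0011, 0.9167) → world pose (0.4463, -0.2677, 2.4500)

(0.4463, -0.2677, 2.4500)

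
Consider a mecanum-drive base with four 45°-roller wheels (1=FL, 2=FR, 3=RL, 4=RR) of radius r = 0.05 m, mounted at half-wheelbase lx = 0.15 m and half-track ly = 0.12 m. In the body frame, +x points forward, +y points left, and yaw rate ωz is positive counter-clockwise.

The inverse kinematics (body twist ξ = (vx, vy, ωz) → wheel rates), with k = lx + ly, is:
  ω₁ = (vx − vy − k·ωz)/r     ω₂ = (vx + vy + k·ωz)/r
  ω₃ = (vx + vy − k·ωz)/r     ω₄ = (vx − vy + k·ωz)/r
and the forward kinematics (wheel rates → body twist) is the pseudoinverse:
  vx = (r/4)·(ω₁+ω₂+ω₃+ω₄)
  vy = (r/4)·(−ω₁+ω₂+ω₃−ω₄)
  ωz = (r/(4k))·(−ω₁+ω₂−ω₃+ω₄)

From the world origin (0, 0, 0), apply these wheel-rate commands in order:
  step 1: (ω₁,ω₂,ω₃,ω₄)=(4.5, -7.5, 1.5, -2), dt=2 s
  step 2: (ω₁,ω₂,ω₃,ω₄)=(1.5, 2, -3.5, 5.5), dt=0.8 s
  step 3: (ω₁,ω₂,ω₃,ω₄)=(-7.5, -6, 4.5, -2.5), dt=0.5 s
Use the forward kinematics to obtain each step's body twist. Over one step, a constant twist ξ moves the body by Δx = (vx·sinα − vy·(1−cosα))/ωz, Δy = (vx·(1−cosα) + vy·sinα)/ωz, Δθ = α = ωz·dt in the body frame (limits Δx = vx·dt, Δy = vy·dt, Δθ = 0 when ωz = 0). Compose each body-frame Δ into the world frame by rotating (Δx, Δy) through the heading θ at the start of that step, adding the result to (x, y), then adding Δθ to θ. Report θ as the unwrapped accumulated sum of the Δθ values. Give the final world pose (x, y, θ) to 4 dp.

step 1: ξ=(vx,vy,ωz)=(-0.0437, -0.1062, -0.7176), dt=2.0 → body Δ=(-0.1885, -0.0940, -1.4352) → world pose (-0.1885, -0.0940, -1.4352)
step 2: ξ=(vx,vy,ωz)=(0.0688, -0.1063, 0.4398), dt=0.8 → body Δ=(0.0687, -0.0737, 0.3519) → world pose (-0.2522, -0.1720, -1.0833)
step 3: ξ=(vx,vy,ωz)=(-0.1438, 0.1062, -0.2546), dt=0.5 → body Δ=(-0.0683, 0.0576, -0.1273) → world pose (-0.2333, -0.0847, -1.2106)

(-0.2333, -0.0847, -1.2106)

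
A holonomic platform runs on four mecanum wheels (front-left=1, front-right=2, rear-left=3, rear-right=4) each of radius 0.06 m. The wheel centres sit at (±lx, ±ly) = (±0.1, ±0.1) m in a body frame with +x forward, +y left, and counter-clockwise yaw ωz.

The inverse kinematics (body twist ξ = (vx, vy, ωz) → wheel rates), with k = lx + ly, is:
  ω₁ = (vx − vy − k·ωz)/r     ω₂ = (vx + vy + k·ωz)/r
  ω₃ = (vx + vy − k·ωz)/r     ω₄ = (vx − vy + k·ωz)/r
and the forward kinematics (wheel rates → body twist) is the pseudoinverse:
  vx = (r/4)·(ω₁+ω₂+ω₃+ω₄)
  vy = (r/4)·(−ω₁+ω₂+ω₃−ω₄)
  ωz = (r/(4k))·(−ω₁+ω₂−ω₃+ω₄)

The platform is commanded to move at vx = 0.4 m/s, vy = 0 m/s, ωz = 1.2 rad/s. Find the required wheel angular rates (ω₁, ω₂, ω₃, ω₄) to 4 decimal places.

(2.6667, 10.6667, 2.6667, 10.6667)

k = lx + ly = 0.1 + 0.1 = 0.2000;  k·ωz = 0.2000·1.2 = 0.2400
ω₁ (FL) = (vx − vy − k·ωz)/r = 0.1600/0.06 = 2.6667
ω₂ (FR) = (vx + vy + k·ωz)/r = 0.6400/0.06 = 10.6667
ω₃ (RL) = (vx + vy − k·ωz)/r = 0.1600/0.06 = 2.6667
ω₄ (RR) = (vx − vy + k·ωz)/r = 0.6400/0.06 = 10.6667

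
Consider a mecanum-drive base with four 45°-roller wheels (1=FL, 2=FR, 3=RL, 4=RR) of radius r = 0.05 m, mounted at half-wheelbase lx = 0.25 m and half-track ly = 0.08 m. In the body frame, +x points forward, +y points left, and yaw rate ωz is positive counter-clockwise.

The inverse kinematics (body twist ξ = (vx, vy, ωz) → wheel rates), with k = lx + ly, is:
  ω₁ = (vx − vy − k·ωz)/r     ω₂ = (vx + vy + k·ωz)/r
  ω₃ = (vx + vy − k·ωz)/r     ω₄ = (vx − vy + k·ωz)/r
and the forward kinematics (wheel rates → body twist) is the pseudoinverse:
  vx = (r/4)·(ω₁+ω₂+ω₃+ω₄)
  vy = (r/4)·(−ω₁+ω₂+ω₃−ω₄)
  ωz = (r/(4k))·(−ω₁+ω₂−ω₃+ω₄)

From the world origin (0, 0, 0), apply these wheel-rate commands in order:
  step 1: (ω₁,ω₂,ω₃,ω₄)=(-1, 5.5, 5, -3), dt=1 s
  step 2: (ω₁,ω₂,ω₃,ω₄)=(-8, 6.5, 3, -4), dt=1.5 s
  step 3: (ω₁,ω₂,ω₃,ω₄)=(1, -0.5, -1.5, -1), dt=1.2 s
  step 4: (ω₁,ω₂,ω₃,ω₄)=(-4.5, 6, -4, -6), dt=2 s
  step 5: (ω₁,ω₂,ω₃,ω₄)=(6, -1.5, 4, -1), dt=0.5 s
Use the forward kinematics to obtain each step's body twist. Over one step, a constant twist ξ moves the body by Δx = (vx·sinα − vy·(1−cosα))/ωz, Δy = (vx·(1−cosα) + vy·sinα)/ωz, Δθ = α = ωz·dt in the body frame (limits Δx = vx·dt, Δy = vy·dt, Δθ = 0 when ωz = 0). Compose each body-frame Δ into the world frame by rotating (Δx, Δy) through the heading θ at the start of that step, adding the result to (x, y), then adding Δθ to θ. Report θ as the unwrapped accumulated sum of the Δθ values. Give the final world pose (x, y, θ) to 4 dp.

(-0.3489, 0.6728, 0.7311)

step 1: ξ=(vx,vy,ωz)=(0.0813, 0.1813, -0.0568), dt=1.0 → body Δ=(0.0864, 0.1788, -0.0568) → world pose (0.0864, 0.1788, -0.0568)
step 2: ξ=(vx,vy,ωz)=(-0.0312, 0.2688, 0.2841), dt=1.5 → body Δ=(-0.1301, 0.3812, 0.4261) → world pose (-0.0219, 0.5668, 0.3693)
step 3: ξ=(vx,vy,ωz)=(-0.0250, -0.0250, -0.0379), dt=1.2 → body Δ=(-0.0307, -0.0293, -0.0455) → world pose (-0.0399, 0.5284, 0.3239)
step 4: ξ=(vx,vy,ωz)=(-0.1063, 0.1563, 0.3220), dt=2.0 → body Δ=(-0.2953, 0.2253, 0.6439) → world pose (-0.3915, 0.6480, 0.9678)
step 5: ξ=(vx,vy,ωz)=(0.0938, -0.0313, -0.4735), dt=0.5 → body Δ=(0.0446, -0.0210, -0.2367) → world pose (-0.3489, 0.6728, 0.7311)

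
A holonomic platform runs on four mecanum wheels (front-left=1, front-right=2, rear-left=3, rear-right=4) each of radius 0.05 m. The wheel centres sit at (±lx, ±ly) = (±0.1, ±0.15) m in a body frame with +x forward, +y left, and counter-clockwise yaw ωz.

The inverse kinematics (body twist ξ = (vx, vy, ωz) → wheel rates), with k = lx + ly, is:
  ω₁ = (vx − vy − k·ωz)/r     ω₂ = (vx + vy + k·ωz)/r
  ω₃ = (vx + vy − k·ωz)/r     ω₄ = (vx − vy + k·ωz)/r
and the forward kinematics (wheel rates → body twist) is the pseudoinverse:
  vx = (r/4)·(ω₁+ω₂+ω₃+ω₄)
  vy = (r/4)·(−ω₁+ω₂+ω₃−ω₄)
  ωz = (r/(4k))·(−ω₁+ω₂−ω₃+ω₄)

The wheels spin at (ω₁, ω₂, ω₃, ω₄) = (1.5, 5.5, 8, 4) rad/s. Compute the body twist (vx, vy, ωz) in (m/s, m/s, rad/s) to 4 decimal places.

(0.2375, 0.1000, 0.0000)

k = lx + ly = 0.1 + 0.15 = 0.2500
ω₁+ω₂+ω₃+ω₄ = 19.0000  →  vx = (0.05/4)·19.0000 = 0.2375
−ω₁+ω₂+ω₃−ω₄ = 8.0000  →  vy = (0.05/4)·8.0000 = 0.1000
−ω₁+ω₂−ω₃+ω₄ = 0.0000  →  ωz = (0.05/1.0000)·0.0000 = 0.0000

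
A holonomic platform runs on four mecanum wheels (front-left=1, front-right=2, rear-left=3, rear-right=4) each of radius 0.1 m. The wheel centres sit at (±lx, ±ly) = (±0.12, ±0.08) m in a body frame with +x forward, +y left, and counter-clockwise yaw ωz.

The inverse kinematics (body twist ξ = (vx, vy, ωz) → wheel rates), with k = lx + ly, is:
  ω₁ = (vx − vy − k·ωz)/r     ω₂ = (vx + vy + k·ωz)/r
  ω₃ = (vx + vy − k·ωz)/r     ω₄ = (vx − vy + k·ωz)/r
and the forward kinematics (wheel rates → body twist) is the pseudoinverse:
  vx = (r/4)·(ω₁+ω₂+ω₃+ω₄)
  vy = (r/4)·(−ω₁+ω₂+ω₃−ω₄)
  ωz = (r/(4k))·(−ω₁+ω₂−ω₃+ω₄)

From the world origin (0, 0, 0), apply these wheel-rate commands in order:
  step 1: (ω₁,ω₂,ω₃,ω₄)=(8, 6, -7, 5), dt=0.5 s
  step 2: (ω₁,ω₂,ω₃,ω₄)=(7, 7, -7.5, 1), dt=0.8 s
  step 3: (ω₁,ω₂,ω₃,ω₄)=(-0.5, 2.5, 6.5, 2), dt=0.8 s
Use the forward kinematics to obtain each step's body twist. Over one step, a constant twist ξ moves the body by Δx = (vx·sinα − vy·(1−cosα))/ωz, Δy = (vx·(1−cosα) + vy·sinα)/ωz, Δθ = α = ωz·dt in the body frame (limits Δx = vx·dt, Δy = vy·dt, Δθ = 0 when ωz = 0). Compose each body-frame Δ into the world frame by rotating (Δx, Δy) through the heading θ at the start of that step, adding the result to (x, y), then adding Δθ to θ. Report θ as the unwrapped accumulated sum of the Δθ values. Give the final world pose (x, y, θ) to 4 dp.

(0.2968, 0.1579, 1.3250)

step 1: ξ=(vx,vy,ωz)=(0.3000, -0.3500, 1.2500), dt=0.5 → body Δ=(0.1934, -0.1185, 0.6250) → world pose (0.1934, -0.1185, 0.6250)
step 2: ξ=(vx,vy,ωz)=(0.1875, -0.2125, 1.0625), dt=0.8 → body Δ=(0.2006, -0.0903, 0.8500) → world pose (0.4088, -0.0743, 1.4750)
step 3: ξ=(vx,vy,ωz)=(0.2625, 0.1875, -0.1875), dt=0.8 → body Δ=(0.2204, 0.1337, -0.1500) → world pose (0.2968, 0.1579, 1.3250)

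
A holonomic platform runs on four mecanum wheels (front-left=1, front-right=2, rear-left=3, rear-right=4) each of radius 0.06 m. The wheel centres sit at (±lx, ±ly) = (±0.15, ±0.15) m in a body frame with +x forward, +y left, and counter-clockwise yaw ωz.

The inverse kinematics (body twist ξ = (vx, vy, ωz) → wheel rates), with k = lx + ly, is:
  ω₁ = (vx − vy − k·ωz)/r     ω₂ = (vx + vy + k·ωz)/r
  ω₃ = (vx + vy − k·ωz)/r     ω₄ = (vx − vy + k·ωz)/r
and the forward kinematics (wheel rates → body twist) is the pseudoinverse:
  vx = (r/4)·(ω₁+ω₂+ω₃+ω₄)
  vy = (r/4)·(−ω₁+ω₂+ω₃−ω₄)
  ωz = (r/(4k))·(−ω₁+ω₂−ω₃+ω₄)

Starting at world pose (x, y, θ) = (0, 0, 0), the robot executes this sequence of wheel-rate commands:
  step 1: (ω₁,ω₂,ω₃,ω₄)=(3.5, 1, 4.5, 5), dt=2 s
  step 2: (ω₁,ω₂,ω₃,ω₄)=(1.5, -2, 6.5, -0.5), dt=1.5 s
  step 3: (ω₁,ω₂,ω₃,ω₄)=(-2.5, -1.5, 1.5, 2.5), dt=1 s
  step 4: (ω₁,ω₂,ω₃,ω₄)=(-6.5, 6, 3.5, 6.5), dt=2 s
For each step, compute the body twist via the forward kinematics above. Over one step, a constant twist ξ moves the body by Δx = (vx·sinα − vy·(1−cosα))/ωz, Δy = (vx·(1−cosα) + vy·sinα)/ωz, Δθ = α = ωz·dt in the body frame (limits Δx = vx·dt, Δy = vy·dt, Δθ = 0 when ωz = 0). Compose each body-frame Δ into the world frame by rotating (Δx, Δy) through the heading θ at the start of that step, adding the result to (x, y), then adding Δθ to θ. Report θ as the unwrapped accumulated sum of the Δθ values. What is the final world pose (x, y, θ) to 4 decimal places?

step 1: ξ=(vx,vy,ωz)=(0.2100, -0.0450, -0.1000), dt=2.0 → body Δ=(0.4082, -0.1313, -0.2000) → world pose (0.4082, -0.1313, -0.2000)
step 2: ξ=(vx,vy,ωz)=(0.0825, 0.0525, -0.5250), dt=1.5 → body Δ=(0.1408, 0.0246, -0.7875) → world pose (0.5511, -0.1351, -0.9875)
step 3: ξ=(vx,vy,ωz)=(0.0000, 0.0000, 0.1000), dt=1.0 → body Δ=(0.0000, 0.0000, 0.1000) → world pose (0.5511, -0.1351, -0.8875)
step 4: ξ=(vx,vy,ωz)=(0.1425, 0.1425, 0.7750), dt=2.0 → body Δ=(0.0038, 0.3639, 1.5500) → world pose (0.8357, 0.0917, 0.6625)

(0.8357, 0.0917, 0.6625)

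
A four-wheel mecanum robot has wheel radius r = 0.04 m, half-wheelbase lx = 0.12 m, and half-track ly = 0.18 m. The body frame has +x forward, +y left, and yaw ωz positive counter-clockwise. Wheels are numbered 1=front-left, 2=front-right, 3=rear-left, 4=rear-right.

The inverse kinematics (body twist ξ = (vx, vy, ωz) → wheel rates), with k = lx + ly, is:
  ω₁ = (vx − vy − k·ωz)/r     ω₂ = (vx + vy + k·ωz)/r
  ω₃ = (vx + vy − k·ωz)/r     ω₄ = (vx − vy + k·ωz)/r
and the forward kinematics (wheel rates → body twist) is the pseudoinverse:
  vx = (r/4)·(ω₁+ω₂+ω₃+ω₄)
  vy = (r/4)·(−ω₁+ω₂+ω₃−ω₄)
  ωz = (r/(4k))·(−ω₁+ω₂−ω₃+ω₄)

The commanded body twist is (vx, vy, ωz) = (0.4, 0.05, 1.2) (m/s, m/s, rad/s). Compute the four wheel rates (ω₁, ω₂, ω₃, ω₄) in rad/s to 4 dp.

k = lx + ly = 0.12 + 0.18 = 0.3000;  k·ωz = 0.3000·1.2 = 0.3600
ω₁ (FL) = (vx − vy − k·ωz)/r = -0.0100/0.04 = -0.2500
ω₂ (FR) = (vx + vy + k·ωz)/r = 0.8100/0.04 = 20.2500
ω₃ (RL) = (vx + vy − k·ωz)/r = 0.0900/0.04 = 2.2500
ω₄ (RR) = (vx − vy + k·ωz)/r = 0.7100/0.04 = 17.7500

(-0.2500, 20.2500, 2.2500, 17.7500)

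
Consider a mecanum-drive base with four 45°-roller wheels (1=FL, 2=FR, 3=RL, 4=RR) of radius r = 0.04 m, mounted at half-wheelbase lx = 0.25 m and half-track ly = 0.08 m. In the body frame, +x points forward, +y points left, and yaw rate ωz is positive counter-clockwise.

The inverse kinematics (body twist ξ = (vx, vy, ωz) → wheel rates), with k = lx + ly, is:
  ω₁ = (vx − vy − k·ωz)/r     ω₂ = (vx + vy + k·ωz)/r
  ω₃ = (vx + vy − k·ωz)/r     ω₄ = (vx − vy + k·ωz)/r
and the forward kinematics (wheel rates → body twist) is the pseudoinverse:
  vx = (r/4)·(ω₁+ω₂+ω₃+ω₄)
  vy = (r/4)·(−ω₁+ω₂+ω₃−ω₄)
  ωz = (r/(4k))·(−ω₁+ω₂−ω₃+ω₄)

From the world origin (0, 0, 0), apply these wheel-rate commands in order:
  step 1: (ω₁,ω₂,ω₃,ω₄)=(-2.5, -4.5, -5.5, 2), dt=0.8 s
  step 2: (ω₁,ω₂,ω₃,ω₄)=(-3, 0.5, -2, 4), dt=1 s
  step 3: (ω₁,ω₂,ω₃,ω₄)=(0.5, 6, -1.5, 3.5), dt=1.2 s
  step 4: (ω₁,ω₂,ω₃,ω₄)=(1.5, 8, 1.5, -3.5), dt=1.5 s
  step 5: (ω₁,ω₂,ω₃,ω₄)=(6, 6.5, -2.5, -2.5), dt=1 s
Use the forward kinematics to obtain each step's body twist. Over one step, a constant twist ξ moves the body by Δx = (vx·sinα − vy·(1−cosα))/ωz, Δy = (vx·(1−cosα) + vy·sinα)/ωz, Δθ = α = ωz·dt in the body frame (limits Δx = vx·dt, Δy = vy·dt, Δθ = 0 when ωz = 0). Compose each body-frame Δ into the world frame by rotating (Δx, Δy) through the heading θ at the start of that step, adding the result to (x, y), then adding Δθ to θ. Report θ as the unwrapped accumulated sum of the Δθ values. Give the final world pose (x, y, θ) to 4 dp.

step 1: ξ=(vx,vy,ωz)=(-0.1050, -0.0950, 0.1667), dt=0.8 → body Δ=(-0.0787, -0.0814, 0.1333) → world pose (-0.0787, -0.0814, 0.1333)
step 2: ξ=(vx,vy,ωz)=(-0.0050, -0.0250, 0.2879), dt=1.0 → body Δ=(-0.0014, -0.0254, 0.2879) → world pose (-0.0767, -0.1067, 0.4212)
step 3: ξ=(vx,vy,ωz)=(0.0850, 0.0050, 0.3182), dt=1.2 → body Δ=(0.0984, 0.0251, 0.3818) → world pose (0.0029, -0.0436, 0.8030)
step 4: ξ=(vx,vy,ωz)=(0.0750, 0.1150, 0.0455), dt=1.5 → body Δ=(0.1065, 0.1762, 0.0682) → world pose (-0.0499, 0.1555, 0.8712)
step 5: ξ=(vx,vy,ωz)=(0.0750, 0.0050, 0.0152), dt=1.0 → body Δ=(0.0750, 0.0056, 0.0152) → world pose (-0.0059, 0.2164, 0.8864)

(-0.0059, 0.2164, 0.8864)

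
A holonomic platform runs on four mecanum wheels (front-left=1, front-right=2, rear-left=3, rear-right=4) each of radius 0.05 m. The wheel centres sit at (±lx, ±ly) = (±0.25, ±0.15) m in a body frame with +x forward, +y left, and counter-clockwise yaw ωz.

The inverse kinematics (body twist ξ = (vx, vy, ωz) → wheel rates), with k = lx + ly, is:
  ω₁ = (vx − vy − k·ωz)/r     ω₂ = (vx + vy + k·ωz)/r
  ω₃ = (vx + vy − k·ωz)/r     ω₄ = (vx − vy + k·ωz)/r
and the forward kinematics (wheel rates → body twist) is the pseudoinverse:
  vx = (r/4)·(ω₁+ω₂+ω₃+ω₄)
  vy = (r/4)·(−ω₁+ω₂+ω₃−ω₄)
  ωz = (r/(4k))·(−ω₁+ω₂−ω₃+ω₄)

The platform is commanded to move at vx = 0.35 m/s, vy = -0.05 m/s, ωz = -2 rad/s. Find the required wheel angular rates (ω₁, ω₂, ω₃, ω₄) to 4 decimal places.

(24.0000, -10.0000, 22.0000, -8.0000)

k = lx + ly = 0.25 + 0.15 = 0.4000;  k·ωz = 0.4000·-2 = -0.8000
ω₁ (FL) = (vx − vy − k·ωz)/r = 1.2000/0.05 = 24.0000
ω₂ (FR) = (vx + vy + k·ωz)/r = -0.5000/0.05 = -10.0000
ω₃ (RL) = (vx + vy − k·ωz)/r = 1.1000/0.05 = 22.0000
ω₄ (RR) = (vx − vy + k·ωz)/r = -0.4000/0.05 = -8.0000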